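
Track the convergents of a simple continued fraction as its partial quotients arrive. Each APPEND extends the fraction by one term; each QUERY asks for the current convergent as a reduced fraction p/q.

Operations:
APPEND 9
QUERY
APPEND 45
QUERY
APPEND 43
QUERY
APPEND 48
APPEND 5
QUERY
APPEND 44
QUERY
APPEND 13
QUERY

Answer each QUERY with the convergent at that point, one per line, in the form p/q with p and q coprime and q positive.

9/1
406/45
17467/1936
4211577/466801
186148210/20632217
2424138307/268685622

APPEND 9: p_0 = 9·1 + 0 = 9, q_0 = 9·0 + 1 = 1 → 9/1
APPEND 45: p_1 = 45·9 + 1 = 406, q_1 = 45·1 + 0 = 45 → 406/45
APPEND 43: p_2 = 43·406 + 9 = 17467, q_2 = 43·45 + 1 = 1936 → 17467/1936
APPEND 48: p_3 = 48·17467 + 406 = 838822, q_3 = 48·1936 + 45 = 92973 → 838822/92973
APPEND 5: p_4 = 5·838822 + 17467 = 4211577, q_4 = 5·92973 + 1936 = 466801 → 4211577/466801
APPEND 44: p_5 = 44·4211577 + 838822 = 186148210, q_5 = 44·466801 + 92973 = 20632217 → 186148210/20632217
APPEND 13: p_6 = 13·186148210 + 4211577 = 2424138307, q_6 = 13·20632217 + 466801 = 268685622 → 2424138307/268685622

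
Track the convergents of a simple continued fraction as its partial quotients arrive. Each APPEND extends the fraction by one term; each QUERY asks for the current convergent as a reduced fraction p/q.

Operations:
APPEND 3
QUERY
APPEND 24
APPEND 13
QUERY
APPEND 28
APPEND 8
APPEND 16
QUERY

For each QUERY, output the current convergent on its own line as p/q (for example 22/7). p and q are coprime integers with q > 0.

APPEND 3: p_0 = 3·1 + 0 = 3, q_0 = 3·0 + 1 = 1 → 3/1
APPEND 24: p_1 = 24·3 + 1 = 73, q_1 = 24·1 + 0 = 24 → 73/24
APPEND 13: p_2 = 13·73 + 3 = 952, q_2 = 13·24 + 1 = 313 → 952/313
APPEND 28: p_3 = 28·952 + 73 = 26729, q_3 = 28·313 + 24 = 8788 → 26729/8788
APPEND 8: p_4 = 8·26729 + 952 = 214784, q_4 = 8·8788 + 313 = 70617 → 214784/70617
APPEND 16: p_5 = 16·214784 + 26729 = 3463273, q_5 = 16·70617 + 8788 = 1138660 → 3463273/1138660

3/1
952/313
3463273/1138660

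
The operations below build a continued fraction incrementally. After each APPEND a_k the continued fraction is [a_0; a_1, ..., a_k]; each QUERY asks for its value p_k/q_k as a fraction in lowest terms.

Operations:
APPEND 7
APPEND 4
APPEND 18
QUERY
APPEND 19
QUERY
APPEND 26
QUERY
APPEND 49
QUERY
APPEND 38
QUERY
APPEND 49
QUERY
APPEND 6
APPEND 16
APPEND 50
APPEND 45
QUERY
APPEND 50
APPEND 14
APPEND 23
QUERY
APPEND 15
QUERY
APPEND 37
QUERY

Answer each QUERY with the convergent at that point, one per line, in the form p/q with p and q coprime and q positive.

529/73
10080/1391
262609/36239
12877921/1777102
489623607/67566115
24004434664/3312516737
5265433809831715/726608973165744
85195638351014068588/11756660046669332513
1281627281774028387309/176859479546053436057
47505405063990064399021/6555557403250646466622

APPEND 7: p_0 = 7·1 + 0 = 7, q_0 = 7·0 + 1 = 1 → 7/1
APPEND 4: p_1 = 4·7 + 1 = 29, q_1 = 4·1 + 0 = 4 → 29/4
APPEND 18: p_2 = 18·29 + 7 = 529, q_2 = 18·4 + 1 = 73 → 529/73
APPEND 19: p_3 = 19·529 + 29 = 10080, q_3 = 19·73 + 4 = 1391 → 10080/1391
APPEND 26: p_4 = 26·10080 + 529 = 262609, q_4 = 26·1391 + 73 = 36239 → 262609/36239
APPEND 49: p_5 = 49·262609 + 10080 = 12877921, q_5 = 49·36239 + 1391 = 1777102 → 12877921/1777102
APPEND 38: p_6 = 38·12877921 + 262609 = 489623607, q_6 = 38·1777102 + 36239 = 67566115 → 489623607/67566115
APPEND 49: p_7 = 49·489623607 + 12877921 = 24004434664, q_7 = 49·67566115 + 1777102 = 3312516737 → 24004434664/3312516737
APPEND 6: p_8 = 6·24004434664 + 489623607 = 144516231591, q_8 = 6·3312516737 + 67566115 = 19942666537 → 144516231591/19942666537
APPEND 16: p_9 = 16·144516231591 + 24004434664 = 2336264140120, q_9 = 16·19942666537 + 3312516737 = 322395181329 → 2336264140120/322395181329
APPEND 50: p_10 = 50·2336264140120 + 144516231591 = 116957723237591, q_10 = 50·322395181329 + 19942666537 = 16139701732987 → 116957723237591/16139701732987
APPEND 45: p_11 = 45·116957723237591 + 2336264140120 = 5265433809831715, q_11 = 45·16139701732987 + 322395181329 = 726608973165744 → 5265433809831715/726608973165744
APPEND 50: p_12 = 50·5265433809831715 + 116957723237591 = 263388648214823341, q_12 = 50·726608973165744 + 16139701732987 = 36346588360020187 → 263388648214823341/36346588360020187
APPEND 14: p_13 = 14·263388648214823341 + 5265433809831715 = 3692706508817358489, q_13 = 14·36346588360020187 + 726608973165744 = 509578846013448362 → 3692706508817358489/509578846013448362
APPEND 23: p_14 = 23·3692706508817358489 + 263388648214823341 = 85195638351014068588, q_14 = 23·509578846013448362 + 36346588360020187 = 11756660046669332513 → 85195638351014068588/11756660046669332513
APPEND 15: p_15 = 15·85195638351014068588 + 3692706508817358489 = 1281627281774028387309, q_15 = 15·11756660046669332513 + 509578846013448362 = 176859479546053436057 → 1281627281774028387309/176859479546053436057
APPEND 37: p_16 = 37·1281627281774028387309 + 85195638351014068588 = 47505405063990064399021, q_16 = 37·176859479546053436057 + 11756660046669332513 = 6555557403250646466622 → 47505405063990064399021/6555557403250646466622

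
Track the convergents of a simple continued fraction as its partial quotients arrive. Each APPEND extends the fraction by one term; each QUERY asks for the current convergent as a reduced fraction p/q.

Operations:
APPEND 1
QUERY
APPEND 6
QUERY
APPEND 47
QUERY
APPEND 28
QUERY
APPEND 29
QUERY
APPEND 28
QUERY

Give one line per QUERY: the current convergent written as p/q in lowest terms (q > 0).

1/1
7/6
330/283
9247/7930
268493/230253
7527051/6455014

APPEND 1: p_0 = 1·1 + 0 = 1, q_0 = 1·0 + 1 = 1 → 1/1
APPEND 6: p_1 = 6·1 + 1 = 7, q_1 = 6·1 + 0 = 6 → 7/6
APPEND 47: p_2 = 47·7 + 1 = 330, q_2 = 47·6 + 1 = 283 → 330/283
APPEND 28: p_3 = 28·330 + 7 = 9247, q_3 = 28·283 + 6 = 7930 → 9247/7930
APPEND 29: p_4 = 29·9247 + 330 = 268493, q_4 = 29·7930 + 283 = 230253 → 268493/230253
APPEND 28: p_5 = 28·268493 + 9247 = 7527051, q_5 = 28·230253 + 7930 = 6455014 → 7527051/6455014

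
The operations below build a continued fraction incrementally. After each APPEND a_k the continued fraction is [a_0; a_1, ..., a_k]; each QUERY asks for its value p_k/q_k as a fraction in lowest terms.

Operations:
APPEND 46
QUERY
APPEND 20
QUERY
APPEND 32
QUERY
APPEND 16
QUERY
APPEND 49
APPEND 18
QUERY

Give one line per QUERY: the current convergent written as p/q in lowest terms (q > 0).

APPEND 46: p_0 = 46·1 + 0 = 46, q_0 = 46·0 + 1 = 1 → 46/1
APPEND 20: p_1 = 20·46 + 1 = 921, q_1 = 20·1 + 0 = 20 → 921/20
APPEND 32: p_2 = 32·921 + 46 = 29518, q_2 = 32·20 + 1 = 641 → 29518/641
APPEND 16: p_3 = 16·29518 + 921 = 473209, q_3 = 16·641 + 20 = 10276 → 473209/10276
APPEND 49: p_4 = 49·473209 + 29518 = 23216759, q_4 = 49·10276 + 641 = 504165 → 23216759/504165
APPEND 18: p_5 = 18·23216759 + 473209 = 418374871, q_5 = 18·504165 + 10276 = 9085246 → 418374871/9085246

46/1
921/20
29518/641
473209/10276
418374871/9085246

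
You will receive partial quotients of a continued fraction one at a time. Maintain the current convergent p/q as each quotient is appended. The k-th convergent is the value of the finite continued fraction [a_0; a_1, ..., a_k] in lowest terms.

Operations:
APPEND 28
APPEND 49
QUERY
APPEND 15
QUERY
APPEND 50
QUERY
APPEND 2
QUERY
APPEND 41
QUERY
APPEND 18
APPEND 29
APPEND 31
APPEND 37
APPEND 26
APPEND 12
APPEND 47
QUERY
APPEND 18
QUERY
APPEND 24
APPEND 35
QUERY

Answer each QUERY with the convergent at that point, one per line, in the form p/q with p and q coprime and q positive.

APPEND 28: p_0 = 28·1 + 0 = 28, q_0 = 28·0 + 1 = 1 → 28/1
APPEND 49: p_1 = 49·28 + 1 = 1373, q_1 = 49·1 + 0 = 49 → 1373/49
APPEND 15: p_2 = 15·1373 + 28 = 20623, q_2 = 15·49 + 1 = 736 → 20623/736
APPEND 50: p_3 = 50·20623 + 1373 = 1032523, q_3 = 50·736 + 49 = 36849 → 1032523/36849
APPEND 2: p_4 = 2·1032523 + 20623 = 2085669, q_4 = 2·36849 + 736 = 74434 → 2085669/74434
APPEND 41: p_5 = 41·2085669 + 1032523 = 86544952, q_5 = 41·74434 + 36849 = 3088643 → 86544952/3088643
APPEND 18: p_6 = 18·86544952 + 2085669 = 1559894805, q_6 = 18·3088643 + 74434 = 55670008 → 1559894805/55670008
APPEND 29: p_7 = 29·1559894805 + 86544952 = 45323494297, q_7 = 29·55670008 + 3088643 = 1617518875 → 45323494297/1617518875
APPEND 31: p_8 = 31·45323494297 + 1559894805 = 1406588218012, q_8 = 31·1617518875 + 55670008 = 50198755133 → 1406588218012/50198755133
APPEND 37: p_9 = 37·1406588218012 + 45323494297 = 52089087560741, q_9 = 37·50198755133 + 1617518875 = 1858971458796 → 52089087560741/1858971458796
APPEND 26: p_10 = 26·52089087560741 + 1406588218012 = 1355722864797278, q_10 = 26·1858971458796 + 50198755133 = 48383456683829 → 1355722864797278/48383456683829
APPEND 12: p_11 = 12·1355722864797278 + 52089087560741 = 16320763465128077, q_11 = 12·48383456683829 + 1858971458796 = 582460451664744 → 16320763465128077/582460451664744
APPEND 47: p_12 = 47·16320763465128077 + 1355722864797278 = 768431605725816897, q_12 = 47·582460451664744 + 48383456683829 = 27424024684926797 → 768431605725816897/27424024684926797
APPEND 18: p_13 = 18·768431605725816897 + 16320763465128077 = 13848089666529832223, q_13 = 18·27424024684926797 + 582460451664744 = 494214904780347090 → 13848089666529832223/494214904780347090
APPEND 24: p_14 = 24·13848089666529832223 + 768431605725816897 = 333122583602441790249, q_14 = 24·494214904780347090 + 27424024684926797 = 11888581739413256957 → 333122583602441790249/11888581739413256957
APPEND 35: p_15 = 35·333122583602441790249 + 13848089666529832223 = 11673138515751992490938, q_15 = 35·11888581739413256957 + 494214904780347090 = 416594575784244340585 → 11673138515751992490938/416594575784244340585

1373/49
20623/736
1032523/36849
2085669/74434
86544952/3088643
768431605725816897/27424024684926797
13848089666529832223/494214904780347090
11673138515751992490938/416594575784244340585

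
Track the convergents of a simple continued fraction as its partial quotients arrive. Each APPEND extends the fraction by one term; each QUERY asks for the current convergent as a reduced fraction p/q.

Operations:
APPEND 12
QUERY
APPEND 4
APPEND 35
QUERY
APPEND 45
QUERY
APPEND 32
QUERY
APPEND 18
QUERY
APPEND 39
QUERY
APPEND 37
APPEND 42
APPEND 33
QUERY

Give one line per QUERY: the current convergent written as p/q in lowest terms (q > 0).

12/1
1727/141
77764/6349
2490175/203309
44900914/3665911
1753625821/143173838
90114470727710/7357347547533

APPEND 12: p_0 = 12·1 + 0 = 12, q_0 = 12·0 + 1 = 1 → 12/1
APPEND 4: p_1 = 4·12 + 1 = 49, q_1 = 4·1 + 0 = 4 → 49/4
APPEND 35: p_2 = 35·49 + 12 = 1727, q_2 = 35·4 + 1 = 141 → 1727/141
APPEND 45: p_3 = 45·1727 + 49 = 77764, q_3 = 45·141 + 4 = 6349 → 77764/6349
APPEND 32: p_4 = 32·77764 + 1727 = 2490175, q_4 = 32·6349 + 141 = 203309 → 2490175/203309
APPEND 18: p_5 = 18·2490175 + 77764 = 44900914, q_5 = 18·203309 + 6349 = 3665911 → 44900914/3665911
APPEND 39: p_6 = 39·44900914 + 2490175 = 1753625821, q_6 = 39·3665911 + 203309 = 143173838 → 1753625821/143173838
APPEND 37: p_7 = 37·1753625821 + 44900914 = 64929056291, q_7 = 37·143173838 + 3665911 = 5301097917 → 64929056291/5301097917
APPEND 42: p_8 = 42·64929056291 + 1753625821 = 2728773990043, q_8 = 42·5301097917 + 143173838 = 222789286352 → 2728773990043/222789286352
APPEND 33: p_9 = 33·2728773990043 + 64929056291 = 90114470727710, q_9 = 33·222789286352 + 5301097917 = 7357347547533 → 90114470727710/7357347547533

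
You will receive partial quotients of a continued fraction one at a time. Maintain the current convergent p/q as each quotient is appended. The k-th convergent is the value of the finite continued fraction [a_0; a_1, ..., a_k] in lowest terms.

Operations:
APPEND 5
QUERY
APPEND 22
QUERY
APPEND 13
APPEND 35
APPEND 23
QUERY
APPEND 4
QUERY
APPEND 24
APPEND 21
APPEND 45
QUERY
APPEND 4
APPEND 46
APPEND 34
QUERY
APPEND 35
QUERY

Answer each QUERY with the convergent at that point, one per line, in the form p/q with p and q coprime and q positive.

APPEND 5: p_0 = 5·1 + 0 = 5, q_0 = 5·0 + 1 = 1 → 5/1
APPEND 22: p_1 = 22·5 + 1 = 111, q_1 = 22·1 + 0 = 22 → 111/22
APPEND 13: p_2 = 13·111 + 5 = 1448, q_2 = 13·22 + 1 = 287 → 1448/287
APPEND 35: p_3 = 35·1448 + 111 = 50791, q_3 = 35·287 + 22 = 10067 → 50791/10067
APPEND 23: p_4 = 23·50791 + 1448 = 1169641, q_4 = 23·10067 + 287 = 231828 → 1169641/231828
APPEND 4: p_5 = 4·1169641 + 50791 = 4729355, q_5 = 4·231828 + 10067 = 937379 → 4729355/937379
APPEND 24: p_6 = 24·4729355 + 1169641 = 114674161, q_6 = 24·937379 + 231828 = 22728924 → 114674161/22728924
APPEND 21: p_7 = 21·114674161 + 4729355 = 2412886736, q_7 = 21·22728924 + 937379 = 478244783 → 2412886736/478244783
APPEND 45: p_8 = 45·2412886736 + 114674161 = 108694577281, q_8 = 45·478244783 + 22728924 = 21543744159 → 108694577281/21543744159
APPEND 4: p_9 = 4·108694577281 + 2412886736 = 437191195860, q_9 = 4·21543744159 + 478244783 = 86653221419 → 437191195860/86653221419
APPEND 46: p_10 = 46·437191195860 + 108694577281 = 20219489586841, q_10 = 46·86653221419 + 21543744159 = 4007591929433 → 20219489586841/4007591929433
APPEND 34: p_11 = 34·20219489586841 + 437191195860 = 687899837148454, q_11 = 34·4007591929433 + 86653221419 = 136344778822141 → 687899837148454/136344778822141
APPEND 35: p_12 = 35·687899837148454 + 20219489586841 = 24096713789782731, q_12 = 35·136344778822141 + 4007591929433 = 4776074850704368 → 24096713789782731/4776074850704368

5/1
111/22
1169641/231828
4729355/937379
108694577281/21543744159
687899837148454/136344778822141
24096713789782731/4776074850704368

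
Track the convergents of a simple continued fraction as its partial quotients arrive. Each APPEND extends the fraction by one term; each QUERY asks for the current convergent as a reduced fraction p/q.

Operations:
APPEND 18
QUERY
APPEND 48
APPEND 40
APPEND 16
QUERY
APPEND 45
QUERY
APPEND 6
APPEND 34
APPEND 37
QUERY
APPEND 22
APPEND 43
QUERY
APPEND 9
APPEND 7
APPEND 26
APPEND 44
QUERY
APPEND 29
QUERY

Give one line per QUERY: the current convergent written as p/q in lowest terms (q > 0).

APPEND 18: p_0 = 18·1 + 0 = 18, q_0 = 18·0 + 1 = 1 → 18/1
APPEND 48: p_1 = 48·18 + 1 = 865, q_1 = 48·1 + 0 = 48 → 865/48
APPEND 40: p_2 = 40·865 + 18 = 34618, q_2 = 40·48 + 1 = 1921 → 34618/1921
APPEND 16: p_3 = 16·34618 + 865 = 554753, q_3 = 16·1921 + 48 = 30784 → 554753/30784
APPEND 45: p_4 = 45·554753 + 34618 = 24998503, q_4 = 45·30784 + 1921 = 1387201 → 24998503/1387201
APPEND 6: p_5 = 6·24998503 + 554753 = 150545771, q_5 = 6·1387201 + 30784 = 8353990 → 150545771/8353990
APPEND 34: p_6 = 34·150545771 + 24998503 = 5143554717, q_6 = 34·8353990 + 1387201 = 285422861 → 5143554717/285422861
APPEND 37: p_7 = 37·5143554717 + 150545771 = 190462070300, q_7 = 37·285422861 + 8353990 = 10568999847 → 190462070300/10568999847
APPEND 22: p_8 = 22·190462070300 + 5143554717 = 4195309101317, q_8 = 22·10568999847 + 285422861 = 232803419495 → 4195309101317/232803419495
APPEND 43: p_9 = 43·4195309101317 + 190462070300 = 180588753426931, q_9 = 43·232803419495 + 10568999847 = 10021116038132 → 180588753426931/10021116038132
APPEND 9: p_10 = 9·180588753426931 + 4195309101317 = 1629494089943696, q_10 = 9·10021116038132 + 232803419495 = 90422847762683 → 1629494089943696/90422847762683
APPEND 7: p_11 = 7·1629494089943696 + 180588753426931 = 11587047383032803, q_11 = 7·90422847762683 + 10021116038132 = 642981050376913 → 11587047383032803/642981050376913
APPEND 26: p_12 = 26·11587047383032803 + 1629494089943696 = 302892726048796574, q_12 = 26·642981050376913 + 90422847762683 = 16807930157562421 → 302892726048796574/16807930157562421
APPEND 44: p_13 = 44·302892726048796574 + 11587047383032803 = 13338866993530082059, q_13 = 44·16807930157562421 + 642981050376913 = 740191907983123437 → 13338866993530082059/740191907983123437
APPEND 29: p_14 = 29·13338866993530082059 + 302892726048796574 = 387130035538421176285, q_14 = 29·740191907983123437 + 16807930157562421 = 21482373261668142094 → 387130035538421176285/21482373261668142094

18/1
554753/30784
24998503/1387201
190462070300/10568999847
180588753426931/10021116038132
13338866993530082059/740191907983123437
387130035538421176285/21482373261668142094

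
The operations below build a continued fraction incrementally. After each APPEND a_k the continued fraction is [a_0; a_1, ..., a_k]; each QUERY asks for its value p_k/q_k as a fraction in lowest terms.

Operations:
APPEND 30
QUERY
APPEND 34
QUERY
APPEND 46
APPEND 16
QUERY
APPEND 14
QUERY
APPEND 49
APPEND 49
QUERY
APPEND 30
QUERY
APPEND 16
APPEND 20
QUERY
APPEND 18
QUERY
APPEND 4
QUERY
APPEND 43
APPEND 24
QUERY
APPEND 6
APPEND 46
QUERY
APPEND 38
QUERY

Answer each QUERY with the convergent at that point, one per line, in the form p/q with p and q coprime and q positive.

30/1
1021/34
752957/25074
10588394/352601
25470217281/848176228
764626102693/25462589363
245954383310073/8190454710083
4439438387441683/147836434387530
18003707933076805/599536192260203
18704376816166939957/622868961030090419
5216927926535690605797/173727385269607553977
198356266068132754404326/6605403781903969169899

APPEND 30: p_0 = 30·1 + 0 = 30, q_0 = 30·0 + 1 = 1 → 30/1
APPEND 34: p_1 = 34·30 + 1 = 1021, q_1 = 34·1 + 0 = 34 → 1021/34
APPEND 46: p_2 = 46·1021 + 30 = 46996, q_2 = 46·34 + 1 = 1565 → 46996/1565
APPEND 16: p_3 = 16·46996 + 1021 = 752957, q_3 = 16·1565 + 34 = 25074 → 752957/25074
APPEND 14: p_4 = 14·752957 + 46996 = 10588394, q_4 = 14·25074 + 1565 = 352601 → 10588394/352601
APPEND 49: p_5 = 49·10588394 + 752957 = 519584263, q_5 = 49·352601 + 25074 = 17302523 → 519584263/17302523
APPEND 49: p_6 = 49·519584263 + 10588394 = 25470217281, q_6 = 49·17302523 + 352601 = 848176228 → 25470217281/848176228
APPEND 30: p_7 = 30·25470217281 + 519584263 = 764626102693, q_7 = 30·848176228 + 17302523 = 25462589363 → 764626102693/25462589363
APPEND 16: p_8 = 16·764626102693 + 25470217281 = 12259487860369, q_8 = 16·25462589363 + 848176228 = 408249606036 → 12259487860369/408249606036
APPEND 20: p_9 = 20·12259487860369 + 764626102693 = 245954383310073, q_9 = 20·408249606036 + 25462589363 = 8190454710083 → 245954383310073/8190454710083
APPEND 18: p_10 = 18·245954383310073 + 12259487860369 = 4439438387441683, q_10 = 18·8190454710083 + 408249606036 = 147836434387530 → 4439438387441683/147836434387530
APPEND 4: p_11 = 4·4439438387441683 + 245954383310073 = 18003707933076805, q_11 = 4·147836434387530 + 8190454710083 = 599536192260203 → 18003707933076805/599536192260203
APPEND 43: p_12 = 43·18003707933076805 + 4439438387441683 = 778598879509744298, q_12 = 43·599536192260203 + 147836434387530 = 25927892701576259 → 778598879509744298/25927892701576259
APPEND 24: p_13 = 24·778598879509744298 + 18003707933076805 = 18704376816166939957, q_13 = 24·25927892701576259 + 599536192260203 = 622868961030090419 → 18704376816166939957/622868961030090419
APPEND 6: p_14 = 6·18704376816166939957 + 778598879509744298 = 113004859776511384040, q_14 = 6·622868961030090419 + 25927892701576259 = 3763141658882118773 → 113004859776511384040/3763141658882118773
APPEND 46: p_15 = 46·113004859776511384040 + 18704376816166939957 = 5216927926535690605797, q_15 = 46·3763141658882118773 + 622868961030090419 = 173727385269607553977 → 5216927926535690605797/173727385269607553977
APPEND 38: p_16 = 38·5216927926535690605797 + 113004859776511384040 = 198356266068132754404326, q_16 = 38·173727385269607553977 + 3763141658882118773 = 6605403781903969169899 → 198356266068132754404326/6605403781903969169899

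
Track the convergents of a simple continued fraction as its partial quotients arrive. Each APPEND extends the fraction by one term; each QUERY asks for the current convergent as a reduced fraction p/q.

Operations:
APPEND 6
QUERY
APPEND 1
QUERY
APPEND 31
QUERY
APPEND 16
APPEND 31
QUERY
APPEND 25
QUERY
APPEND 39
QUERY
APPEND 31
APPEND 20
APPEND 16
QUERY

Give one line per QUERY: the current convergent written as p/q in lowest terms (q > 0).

APPEND 6: p_0 = 6·1 + 0 = 6, q_0 = 6·0 + 1 = 1 → 6/1
APPEND 1: p_1 = 1·6 + 1 = 7, q_1 = 1·1 + 0 = 1 → 7/1
APPEND 31: p_2 = 31·7 + 6 = 223, q_2 = 31·1 + 1 = 32 → 223/32
APPEND 16: p_3 = 16·223 + 7 = 3575, q_3 = 16·32 + 1 = 513 → 3575/513
APPEND 31: p_4 = 31·3575 + 223 = 111048, q_4 = 31·513 + 32 = 15935 → 111048/15935
APPEND 25: p_5 = 25·111048 + 3575 = 2779775, q_5 = 25·15935 + 513 = 398888 → 2779775/398888
APPEND 39: p_6 = 39·2779775 + 111048 = 108522273, q_6 = 39·398888 + 15935 = 15572567 → 108522273/15572567
APPEND 31: p_7 = 31·108522273 + 2779775 = 3366970238, q_7 = 31·15572567 + 398888 = 483148465 → 3366970238/483148465
APPEND 20: p_8 = 20·3366970238 + 108522273 = 67447927033, q_8 = 20·483148465 + 15572567 = 9678541867 → 67447927033/9678541867
APPEND 16: p_9 = 16·67447927033 + 3366970238 = 1082533802766, q_9 = 16·9678541867 + 483148465 = 155339818337 → 1082533802766/155339818337

6/1
7/1
223/32
111048/15935
2779775/398888
108522273/15572567
1082533802766/155339818337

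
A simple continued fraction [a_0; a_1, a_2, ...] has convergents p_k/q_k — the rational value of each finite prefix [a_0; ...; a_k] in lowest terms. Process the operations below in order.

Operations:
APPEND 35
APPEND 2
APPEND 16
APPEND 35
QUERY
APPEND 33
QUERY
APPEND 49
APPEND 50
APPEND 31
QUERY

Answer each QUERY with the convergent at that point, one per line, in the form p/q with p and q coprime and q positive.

APPEND 35: p_0 = 35·1 + 0 = 35, q_0 = 35·0 + 1 = 1 → 35/1
APPEND 2: p_1 = 2·35 + 1 = 71, q_1 = 2·1 + 0 = 2 → 71/2
APPEND 16: p_2 = 16·71 + 35 = 1171, q_2 = 16·2 + 1 = 33 → 1171/33
APPEND 35: p_3 = 35·1171 + 71 = 41056, q_3 = 35·33 + 2 = 1157 → 41056/1157
APPEND 33: p_4 = 33·41056 + 1171 = 1356019, q_4 = 33·1157 + 33 = 38214 → 1356019/38214
APPEND 49: p_5 = 49·1356019 + 41056 = 66485987, q_5 = 49·38214 + 1157 = 1873643 → 66485987/1873643
APPEND 50: p_6 = 50·66485987 + 1356019 = 3325655369, q_6 = 50·1873643 + 38214 = 93720364 → 3325655369/93720364
APPEND 31: p_7 = 31·3325655369 + 66485987 = 103161802426, q_7 = 31·93720364 + 1873643 = 2907204927 → 103161802426/2907204927

41056/1157
1356019/38214
103161802426/2907204927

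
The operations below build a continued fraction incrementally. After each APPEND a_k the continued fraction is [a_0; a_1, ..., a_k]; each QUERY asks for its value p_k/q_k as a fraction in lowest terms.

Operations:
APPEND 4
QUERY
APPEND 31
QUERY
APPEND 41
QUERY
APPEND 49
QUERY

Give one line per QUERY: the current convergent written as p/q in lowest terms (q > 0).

4/1
125/31
5129/1272
251446/62359

APPEND 4: p_0 = 4·1 + 0 = 4, q_0 = 4·0 + 1 = 1 → 4/1
APPEND 31: p_1 = 31·4 + 1 = 125, q_1 = 31·1 + 0 = 31 → 125/31
APPEND 41: p_2 = 41·125 + 4 = 5129, q_2 = 41·31 + 1 = 1272 → 5129/1272
APPEND 49: p_3 = 49·5129 + 125 = 251446, q_3 = 49·1272 + 31 = 62359 → 251446/62359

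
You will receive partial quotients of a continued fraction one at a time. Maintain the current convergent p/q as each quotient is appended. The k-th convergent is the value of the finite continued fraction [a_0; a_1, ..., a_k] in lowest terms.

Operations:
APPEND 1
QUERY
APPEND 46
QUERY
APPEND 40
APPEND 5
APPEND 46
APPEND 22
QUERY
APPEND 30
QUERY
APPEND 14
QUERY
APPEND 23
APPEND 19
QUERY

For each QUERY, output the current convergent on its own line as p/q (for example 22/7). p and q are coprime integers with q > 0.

1/1
47/46
9616258/9411765
288924413/282780337
4054558040/3968336483
1781385985367/1743504205957

APPEND 1: p_0 = 1·1 + 0 = 1, q_0 = 1·0 + 1 = 1 → 1/1
APPEND 46: p_1 = 46·1 + 1 = 47, q_1 = 46·1 + 0 = 46 → 47/46
APPEND 40: p_2 = 40·47 + 1 = 1881, q_2 = 40·46 + 1 = 1841 → 1881/1841
APPEND 5: p_3 = 5·1881 + 47 = 9452, q_3 = 5·1841 + 46 = 9251 → 9452/9251
APPEND 46: p_4 = 46·9452 + 1881 = 436673, q_4 = 46·9251 + 1841 = 427387 → 436673/427387
APPEND 22: p_5 = 22·436673 + 9452 = 9616258, q_5 = 22·427387 + 9251 = 9411765 → 9616258/9411765
APPEND 30: p_6 = 30·9616258 + 436673 = 288924413, q_6 = 30·9411765 + 427387 = 282780337 → 288924413/282780337
APPEND 14: p_7 = 14·288924413 + 9616258 = 4054558040, q_7 = 14·282780337 + 9411765 = 3968336483 → 4054558040/3968336483
APPEND 23: p_8 = 23·4054558040 + 288924413 = 93543759333, q_8 = 23·3968336483 + 282780337 = 91554519446 → 93543759333/91554519446
APPEND 19: p_9 = 19·93543759333 + 4054558040 = 1781385985367, q_9 = 19·91554519446 + 3968336483 = 1743504205957 → 1781385985367/1743504205957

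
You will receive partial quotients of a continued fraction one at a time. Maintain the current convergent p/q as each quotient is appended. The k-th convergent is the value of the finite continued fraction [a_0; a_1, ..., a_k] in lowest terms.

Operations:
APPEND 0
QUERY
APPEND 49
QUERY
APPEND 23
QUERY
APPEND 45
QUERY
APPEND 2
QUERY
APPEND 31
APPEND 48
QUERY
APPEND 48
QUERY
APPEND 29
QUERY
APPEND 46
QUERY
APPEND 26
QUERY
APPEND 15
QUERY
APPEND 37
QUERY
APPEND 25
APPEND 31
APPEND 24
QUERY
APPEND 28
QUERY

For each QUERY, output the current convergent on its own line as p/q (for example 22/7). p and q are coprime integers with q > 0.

APPEND 0: p_0 = 0·1 + 0 = 0, q_0 = 0·0 + 1 = 1 → 0/1
APPEND 49: p_1 = 49·0 + 1 = 1, q_1 = 49·1 + 0 = 49 → 1/49
APPEND 23: p_2 = 23·1 + 0 = 23, q_2 = 23·49 + 1 = 1128 → 23/1128
APPEND 45: p_3 = 45·23 + 1 = 1036, q_3 = 45·1128 + 49 = 50809 → 1036/50809
APPEND 2: p_4 = 2·1036 + 23 = 2095, q_4 = 2·50809 + 1128 = 102746 → 2095/102746
APPEND 31: p_5 = 31·2095 + 1036 = 65981, q_5 = 31·102746 + 50809 = 3235935 → 65981/3235935
APPEND 48: p_6 = 48·65981 + 2095 = 3169183, q_6 = 48·3235935 + 102746 = 155427626 → 3169183/155427626
APPEND 48: p_7 = 48·3169183 + 65981 = 152186765, q_7 = 48·155427626 + 3235935 = 7463761983 → 152186765/7463761983
APPEND 29: p_8 = 29·152186765 + 3169183 = 4416585368, q_8 = 29·7463761983 + 155427626 = 216604525133 → 4416585368/216604525133
APPEND 46: p_9 = 46·4416585368 + 152186765 = 203315113693, q_9 = 46·216604525133 + 7463761983 = 9971271918101 → 203315113693/9971271918101
APPEND 26: p_10 = 26·203315113693 + 4416585368 = 5290609541386, q_10 = 26·9971271918101 + 216604525133 = 259469674395759 → 5290609541386/259469674395759
APPEND 15: p_11 = 15·5290609541386 + 203315113693 = 79562458234483, q_11 = 15·259469674395759 + 9971271918101 = 3902016387854486 → 79562458234483/3902016387854486
APPEND 37: p_12 = 37·79562458234483 + 5290609541386 = 2949101564217257, q_12 = 37·3902016387854486 + 259469674395759 = 144634076025011741 → 2949101564217257/144634076025011741
APPEND 25: p_13 = 25·2949101564217257 + 79562458234483 = 73807101563665908, q_13 = 25·144634076025011741 + 3902016387854486 = 3619753917013148011 → 73807101563665908/3619753917013148011
APPEND 31: p_14 = 31·73807101563665908 + 2949101564217257 = 2290969250037860405, q_14 = 31·3619753917013148011 + 144634076025011741 = 112357005503432600082 → 2290969250037860405/112357005503432600082
APPEND 24: p_15 = 24·2290969250037860405 + 73807101563665908 = 55057069102472315628, q_15 = 24·112357005503432600082 + 3619753917013148011 = 2700187885999395549979 → 55057069102472315628/2700187885999395549979
APPEND 28: p_16 = 28·55057069102472315628 + 2290969250037860405 = 1543888904119262697989, q_16 = 28·2700187885999395549979 + 112357005503432600082 = 75717617813486507999494 → 1543888904119262697989/75717617813486507999494

0/1
1/49
23/1128
1036/50809
2095/102746
3169183/155427626
152186765/7463761983
4416585368/216604525133
203315113693/9971271918101
5290609541386/259469674395759
79562458234483/3902016387854486
2949101564217257/144634076025011741
55057069102472315628/2700187885999395549979
1543888904119262697989/75717617813486507999494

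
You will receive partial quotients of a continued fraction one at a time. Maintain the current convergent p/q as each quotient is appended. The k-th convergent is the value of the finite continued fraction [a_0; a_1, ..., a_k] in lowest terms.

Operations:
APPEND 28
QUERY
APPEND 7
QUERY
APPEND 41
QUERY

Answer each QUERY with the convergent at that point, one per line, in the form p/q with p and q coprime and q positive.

28/1
197/7
8105/288

APPEND 28: p_0 = 28·1 + 0 = 28, q_0 = 28·0 + 1 = 1 → 28/1
APPEND 7: p_1 = 7·28 + 1 = 197, q_1 = 7·1 + 0 = 7 → 197/7
APPEND 41: p_2 = 41·197 + 28 = 8105, q_2 = 41·7 + 1 = 288 → 8105/288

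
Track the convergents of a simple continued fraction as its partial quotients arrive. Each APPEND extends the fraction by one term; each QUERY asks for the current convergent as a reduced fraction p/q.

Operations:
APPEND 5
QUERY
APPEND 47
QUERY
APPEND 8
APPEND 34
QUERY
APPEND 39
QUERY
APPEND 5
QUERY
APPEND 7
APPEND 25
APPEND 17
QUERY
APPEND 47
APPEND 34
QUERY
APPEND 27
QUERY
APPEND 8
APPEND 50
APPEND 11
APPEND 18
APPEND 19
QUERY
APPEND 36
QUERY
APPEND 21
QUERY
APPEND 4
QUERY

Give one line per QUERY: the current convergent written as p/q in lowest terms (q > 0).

5/1
236/47
64598/12865
2521215/502112
12670673/2523425
39073385917/7781651287
62556308421265/12458387378313
1690859069581077/336742653500540
2587628624509819850767/515338590286697507599
93290426390235377835743/18579233653475290966768
1961686582819452754401370/390679245313267807809727
7940036757668046395441223/1581296214906546522205676

APPEND 5: p_0 = 5·1 + 0 = 5, q_0 = 5·0 + 1 = 1 → 5/1
APPEND 47: p_1 = 47·5 + 1 = 236, q_1 = 47·1 + 0 = 47 → 236/47
APPEND 8: p_2 = 8·236 + 5 = 1893, q_2 = 8·47 + 1 = 377 → 1893/377
APPEND 34: p_3 = 34·1893 + 236 = 64598, q_3 = 34·377 + 47 = 12865 → 64598/12865
APPEND 39: p_4 = 39·64598 + 1893 = 2521215, q_4 = 39·12865 + 377 = 502112 → 2521215/502112
APPEND 5: p_5 = 5·2521215 + 64598 = 12670673, q_5 = 5·502112 + 12865 = 2523425 → 12670673/2523425
APPEND 7: p_6 = 7·12670673 + 2521215 = 91215926, q_6 = 7·2523425 + 502112 = 18166087 → 91215926/18166087
APPEND 25: p_7 = 25·91215926 + 12670673 = 2293068823, q_7 = 25·18166087 + 2523425 = 456675600 → 2293068823/456675600
APPEND 17: p_8 = 17·2293068823 + 91215926 = 39073385917, q_8 = 17·456675600 + 18166087 = 7781651287 → 39073385917/7781651287
APPEND 47: p_9 = 47·39073385917 + 2293068823 = 1838742206922, q_9 = 47·7781651287 + 456675600 = 366194286089 → 1838742206922/366194286089
APPEND 34: p_10 = 34·1838742206922 + 39073385917 = 62556308421265, q_10 = 34·366194286089 + 7781651287 = 12458387378313 → 62556308421265/12458387378313
APPEND 27: p_11 = 27·62556308421265 + 1838742206922 = 1690859069581077, q_11 = 27·12458387378313 + 366194286089 = 336742653500540 → 1690859069581077/336742653500540
APPEND 8: p_12 = 8·1690859069581077 + 62556308421265 = 13589428865069881, q_12 = 8·336742653500540 + 12458387378313 = 2706399615382633 → 13589428865069881/2706399615382633
APPEND 50: p_13 = 50·13589428865069881 + 1690859069581077 = 681162302323075127, q_13 = 50·2706399615382633 + 336742653500540 = 135656723422632190 → 681162302323075127/135656723422632190
APPEND 11: p_14 = 11·681162302323075127 + 13589428865069881 = 7506374754418896278, q_14 = 11·135656723422632190 + 2706399615382633 = 1494930357264336723 → 7506374754418896278/1494930357264336723
APPEND 18: p_15 = 18·7506374754418896278 + 681162302323075127 = 135795907881863208131, q_15 = 18·1494930357264336723 + 135656723422632190 = 27044403154180693204 → 135795907881863208131/27044403154180693204
APPEND 19: p_16 = 19·135795907881863208131 + 7506374754418896278 = 2587628624509819850767, q_16 = 19·27044403154180693204 + 1494930357264336723 = 515338590286697507599 → 2587628624509819850767/515338590286697507599
APPEND 36: p_17 = 36·2587628624509819850767 + 135795907881863208131 = 93290426390235377835743, q_17 = 36·515338590286697507599 + 27044403154180693204 = 18579233653475290966768 → 93290426390235377835743/18579233653475290966768
APPEND 21: p_18 = 21·93290426390235377835743 + 2587628624509819850767 = 1961686582819452754401370, q_18 = 21·18579233653475290966768 + 515338590286697507599 = 390679245313267807809727 → 1961686582819452754401370/390679245313267807809727
APPEND 4: p_19 = 4·1961686582819452754401370 + 93290426390235377835743 = 7940036757668046395441223, q_19 = 4·390679245313267807809727 + 18579233653475290966768 = 1581296214906546522205676 → 7940036757668046395441223/1581296214906546522205676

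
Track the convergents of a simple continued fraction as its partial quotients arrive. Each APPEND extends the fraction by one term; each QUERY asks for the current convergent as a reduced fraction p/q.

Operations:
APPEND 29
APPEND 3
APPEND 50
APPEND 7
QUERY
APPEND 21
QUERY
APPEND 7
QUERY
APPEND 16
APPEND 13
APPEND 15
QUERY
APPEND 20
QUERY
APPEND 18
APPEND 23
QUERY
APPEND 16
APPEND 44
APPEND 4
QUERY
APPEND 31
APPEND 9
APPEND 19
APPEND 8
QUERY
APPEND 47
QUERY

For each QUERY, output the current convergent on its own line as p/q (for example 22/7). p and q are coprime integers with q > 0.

APPEND 29: p_0 = 29·1 + 0 = 29, q_0 = 29·0 + 1 = 1 → 29/1
APPEND 3: p_1 = 3·29 + 1 = 88, q_1 = 3·1 + 0 = 3 → 88/3
APPEND 50: p_2 = 50·88 + 29 = 4429, q_2 = 50·3 + 1 = 151 → 4429/151
APPEND 7: p_3 = 7·4429 + 88 = 31091, q_3 = 7·151 + 3 = 1060 → 31091/1060
APPEND 21: p_4 = 21·31091 + 4429 = 657340, q_4 = 21·1060 + 151 = 22411 → 657340/22411
APPEND 7: p_5 = 7·657340 + 31091 = 4632471, q_5 = 7·22411 + 1060 = 157937 → 4632471/157937
APPEND 16: p_6 = 16·4632471 + 657340 = 74776876, q_6 = 16·157937 + 22411 = 2549403 → 74776876/2549403
APPEND 13: p_7 = 13·74776876 + 4632471 = 976731859, q_7 = 13·2549403 + 157937 = 33300176 → 976731859/33300176
APPEND 15: p_8 = 15·976731859 + 74776876 = 14725754761, q_8 = 15·33300176 + 2549403 = 502052043 → 14725754761/502052043
APPEND 20: p_9 = 20·14725754761 + 976731859 = 295491827079, q_9 = 20·502052043 + 33300176 = 10074341036 → 295491827079/10074341036
APPEND 18: p_10 = 18·295491827079 + 14725754761 = 5333578642183, q_10 = 18·10074341036 + 502052043 = 181840190691 → 5333578642183/181840190691
APPEND 23: p_11 = 23·5333578642183 + 295491827079 = 122967800597288, q_11 = 23·181840190691 + 10074341036 = 4192398726929 → 122967800597288/4192398726929
APPEND 16: p_12 = 16·122967800597288 + 5333578642183 = 1972818388198791, q_12 = 16·4192398726929 + 181840190691 = 67260219821555 → 1972818388198791/67260219821555
APPEND 44: p_13 = 44·1972818388198791 + 122967800597288 = 86926976881344092, q_13 = 44·67260219821555 + 4192398726929 = 2963642070875349 → 86926976881344092/2963642070875349
APPEND 4: p_14 = 4·86926976881344092 + 1972818388198791 = 349680725913575159, q_14 = 4·2963642070875349 + 67260219821555 = 11921828503322951 → 349680725913575159/11921828503322951
APPEND 31: p_15 = 31·349680725913575159 + 86926976881344092 = 10927029480202174021, q_15 = 31·11921828503322951 + 2963642070875349 = 372540325673886830 → 10927029480202174021/372540325673886830
APPEND 9: p_16 = 9·10927029480202174021 + 349680725913575159 = 98692946047733141348, q_16 = 9·372540325673886830 + 11921828503322951 = 3364784759568304421 → 98692946047733141348/3364784759568304421
APPEND 19: p_17 = 19·98692946047733141348 + 10927029480202174021 = 1886093004387131859633, q_17 = 19·3364784759568304421 + 372540325673886830 = 64303450757471670829 → 1886093004387131859633/64303450757471670829
APPEND 8: p_18 = 8·1886093004387131859633 + 98692946047733141348 = 15187436981144788018412, q_18 = 8·64303450757471670829 + 3364784759568304421 = 517792390819341671053 → 15187436981144788018412/517792390819341671053
APPEND 47: p_19 = 47·15187436981144788018412 + 1886093004387131859633 = 715695631118192168724997, q_19 = 47·517792390819341671053 + 64303450757471670829 = 24400545819266530210320 → 715695631118192168724997/24400545819266530210320

31091/1060
657340/22411
4632471/157937
14725754761/502052043
295491827079/10074341036
122967800597288/4192398726929
349680725913575159/11921828503322951
15187436981144788018412/517792390819341671053
715695631118192168724997/24400545819266530210320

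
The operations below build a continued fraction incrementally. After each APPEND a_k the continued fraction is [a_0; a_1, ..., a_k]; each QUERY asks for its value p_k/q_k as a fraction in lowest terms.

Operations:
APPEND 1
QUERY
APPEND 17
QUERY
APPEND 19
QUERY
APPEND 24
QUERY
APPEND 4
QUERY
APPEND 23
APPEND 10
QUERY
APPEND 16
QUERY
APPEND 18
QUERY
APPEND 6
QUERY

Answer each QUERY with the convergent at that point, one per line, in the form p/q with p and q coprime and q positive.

1/1
18/17
343/324
8250/7793
33343/31496
7784733/7353506
125330867/118388297
2263740339/2138342852
13707772901/12948445409

APPEND 1: p_0 = 1·1 + 0 = 1, q_0 = 1·0 + 1 = 1 → 1/1
APPEND 17: p_1 = 17·1 + 1 = 18, q_1 = 17·1 + 0 = 17 → 18/17
APPEND 19: p_2 = 19·18 + 1 = 343, q_2 = 19·17 + 1 = 324 → 343/324
APPEND 24: p_3 = 24·343 + 18 = 8250, q_3 = 24·324 + 17 = 7793 → 8250/7793
APPEND 4: p_4 = 4·8250 + 343 = 33343, q_4 = 4·7793 + 324 = 31496 → 33343/31496
APPEND 23: p_5 = 23·33343 + 8250 = 775139, q_5 = 23·31496 + 7793 = 732201 → 775139/732201
APPEND 10: p_6 = 10·775139 + 33343 = 7784733, q_6 = 10·732201 + 31496 = 7353506 → 7784733/7353506
APPEND 16: p_7 = 16·7784733 + 775139 = 125330867, q_7 = 16·7353506 + 732201 = 118388297 → 125330867/118388297
APPEND 18: p_8 = 18·125330867 + 7784733 = 2263740339, q_8 = 18·118388297 + 7353506 = 2138342852 → 2263740339/2138342852
APPEND 6: p_9 = 6·2263740339 + 125330867 = 13707772901, q_9 = 6·2138342852 + 118388297 = 12948445409 → 13707772901/12948445409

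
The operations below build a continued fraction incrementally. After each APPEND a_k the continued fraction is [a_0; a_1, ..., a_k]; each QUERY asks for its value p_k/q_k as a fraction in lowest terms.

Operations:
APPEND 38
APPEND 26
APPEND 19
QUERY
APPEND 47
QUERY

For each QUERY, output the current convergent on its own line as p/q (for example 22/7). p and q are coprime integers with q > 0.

APPEND 38: p_0 = 38·1 + 0 = 38, q_0 = 38·0 + 1 = 1 → 38/1
APPEND 26: p_1 = 26·38 + 1 = 989, q_1 = 26·1 + 0 = 26 → 989/26
APPEND 19: p_2 = 19·989 + 38 = 18829, q_2 = 19·26 + 1 = 495 → 18829/495
APPEND 47: p_3 = 47·18829 + 989 = 885952, q_3 = 47·495 + 26 = 23291 → 885952/23291

18829/495
885952/23291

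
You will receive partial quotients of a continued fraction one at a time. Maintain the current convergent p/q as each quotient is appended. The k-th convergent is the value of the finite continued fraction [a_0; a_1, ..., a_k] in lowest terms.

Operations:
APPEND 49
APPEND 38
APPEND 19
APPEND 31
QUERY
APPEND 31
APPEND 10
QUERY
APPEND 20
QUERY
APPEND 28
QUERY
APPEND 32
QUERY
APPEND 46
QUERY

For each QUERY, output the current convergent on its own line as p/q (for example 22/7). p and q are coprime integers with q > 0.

1100689/22451
342668739/6989491
6887531585/140486524
193193553119/3940612163
6189081231393/126240075740
284890930197197/5810984096203

APPEND 49: p_0 = 49·1 + 0 = 49, q_0 = 49·0 + 1 = 1 → 49/1
APPEND 38: p_1 = 38·49 + 1 = 1863, q_1 = 38·1 + 0 = 38 → 1863/38
APPEND 19: p_2 = 19·1863 + 49 = 35446, q_2 = 19·38 + 1 = 723 → 35446/723
APPEND 31: p_3 = 31·35446 + 1863 = 1100689, q_3 = 31·723 + 38 = 22451 → 1100689/22451
APPEND 31: p_4 = 31·1100689 + 35446 = 34156805, q_4 = 31·22451 + 723 = 696704 → 34156805/696704
APPEND 10: p_5 = 10·34156805 + 1100689 = 342668739, q_5 = 10·696704 + 22451 = 6989491 → 342668739/6989491
APPEND 20: p_6 = 20·342668739 + 34156805 = 6887531585, q_6 = 20·6989491 + 696704 = 140486524 → 6887531585/140486524
APPEND 28: p_7 = 28·6887531585 + 342668739 = 193193553119, q_7 = 28·140486524 + 6989491 = 3940612163 → 193193553119/3940612163
APPEND 32: p_8 = 32·193193553119 + 6887531585 = 6189081231393, q_8 = 32·3940612163 + 140486524 = 126240075740 → 6189081231393/126240075740
APPEND 46: p_9 = 46·6189081231393 + 193193553119 = 284890930197197, q_9 = 46·126240075740 + 3940612163 = 5810984096203 → 284890930197197/5810984096203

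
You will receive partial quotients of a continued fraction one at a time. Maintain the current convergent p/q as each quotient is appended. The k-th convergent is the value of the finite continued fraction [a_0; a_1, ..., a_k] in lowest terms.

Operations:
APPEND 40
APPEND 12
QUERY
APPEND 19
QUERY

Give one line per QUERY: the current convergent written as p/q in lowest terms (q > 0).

APPEND 40: p_0 = 40·1 + 0 = 40, q_0 = 40·0 + 1 = 1 → 40/1
APPEND 12: p_1 = 12·40 + 1 = 481, q_1 = 12·1 + 0 = 12 → 481/12
APPEND 19: p_2 = 19·481 + 40 = 9179, q_2 = 19·12 + 1 = 229 → 9179/229

481/12
9179/229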